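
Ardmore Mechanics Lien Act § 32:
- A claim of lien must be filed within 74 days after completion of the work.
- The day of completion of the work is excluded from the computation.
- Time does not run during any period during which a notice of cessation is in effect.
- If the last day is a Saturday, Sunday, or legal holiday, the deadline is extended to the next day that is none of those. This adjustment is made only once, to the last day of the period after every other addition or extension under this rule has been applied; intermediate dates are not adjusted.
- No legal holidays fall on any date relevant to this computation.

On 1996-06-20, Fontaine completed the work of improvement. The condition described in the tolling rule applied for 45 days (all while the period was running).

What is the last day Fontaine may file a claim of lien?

74 days after 1996-06-20 is September 2, 1996.
Tolling adds 45 days: September 2, 1996 + 45 days = October 17, 1996.
October 17, 1996 is a Thursday and not a legal holiday, so no extension applies.

October 17, 1996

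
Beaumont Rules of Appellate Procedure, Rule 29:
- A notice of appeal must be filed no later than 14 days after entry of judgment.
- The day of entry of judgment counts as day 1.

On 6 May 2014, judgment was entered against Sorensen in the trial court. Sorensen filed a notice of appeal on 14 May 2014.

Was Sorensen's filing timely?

Yes

Counting 6 May 2014 as day 1, day 14 is May 19, 2014.
The deadline is May 19, 2014; the filing on May 14, 2014 is on or before that date.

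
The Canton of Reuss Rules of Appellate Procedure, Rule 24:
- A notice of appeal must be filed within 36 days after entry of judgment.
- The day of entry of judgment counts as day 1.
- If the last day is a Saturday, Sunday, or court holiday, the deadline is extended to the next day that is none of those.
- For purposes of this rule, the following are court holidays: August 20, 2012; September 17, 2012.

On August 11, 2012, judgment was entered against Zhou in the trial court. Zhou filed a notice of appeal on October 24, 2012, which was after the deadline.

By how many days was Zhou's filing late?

Counting August 11, 2012 as day 1, day 36 is September 15, 2012.
September 15, 2012 is Saturday; September 16, 2012 is Sunday; September 17, 2012 is a listed holiday. The next qualifying day is September 18, 2012.
The deadline is September 18, 2012; from September 18, 2012 to October 24, 2012 is 36 days.

36 days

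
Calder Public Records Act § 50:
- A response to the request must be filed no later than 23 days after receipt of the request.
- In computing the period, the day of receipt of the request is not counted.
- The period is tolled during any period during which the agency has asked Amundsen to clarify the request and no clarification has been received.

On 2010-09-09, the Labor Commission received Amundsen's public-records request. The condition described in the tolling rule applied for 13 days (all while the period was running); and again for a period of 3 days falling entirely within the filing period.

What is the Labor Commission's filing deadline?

23 days after 2010-09-09 is October 2, 2010.
Tolling adds 13 days: October 2, 2010 + 13 days = October 15, 2010.
Tolling adds 3 days: October 15, 2010 + 3 days = October 18, 2010.

October 18, 2010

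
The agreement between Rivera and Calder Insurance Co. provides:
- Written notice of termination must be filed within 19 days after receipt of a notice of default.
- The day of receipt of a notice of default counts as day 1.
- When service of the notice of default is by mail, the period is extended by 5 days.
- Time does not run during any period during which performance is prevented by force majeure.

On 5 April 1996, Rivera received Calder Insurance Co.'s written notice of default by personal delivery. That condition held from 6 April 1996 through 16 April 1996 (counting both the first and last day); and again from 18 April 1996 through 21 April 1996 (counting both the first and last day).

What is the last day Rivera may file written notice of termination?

May 8, 1996

Counting 5 April 1996 as day 1, day 19 is April 23, 1996.
Service was not by mail, so no mail extension applies.
From April 6, 1996 through April 16, 1996 inclusive is 11 days; tolling adds 11 days: April 23, 1996 + 11 days = May 4, 1996.
From April 18, 1996 through April 21, 1996 inclusive is 4 days; tolling adds 4 days: May 4, 1996 + 4 days = May 8, 1996.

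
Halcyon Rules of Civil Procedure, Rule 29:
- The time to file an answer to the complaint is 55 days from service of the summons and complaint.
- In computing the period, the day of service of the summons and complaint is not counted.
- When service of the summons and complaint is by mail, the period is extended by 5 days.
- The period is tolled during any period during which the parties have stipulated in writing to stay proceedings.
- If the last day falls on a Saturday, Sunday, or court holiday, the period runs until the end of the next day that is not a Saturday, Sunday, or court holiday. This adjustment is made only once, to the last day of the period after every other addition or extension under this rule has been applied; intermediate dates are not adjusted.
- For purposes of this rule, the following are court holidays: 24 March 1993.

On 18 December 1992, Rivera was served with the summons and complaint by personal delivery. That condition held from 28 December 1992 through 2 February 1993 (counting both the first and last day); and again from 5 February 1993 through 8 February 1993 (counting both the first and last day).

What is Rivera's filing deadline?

55 days after 18 December 1992 is February 11, 1993.
Service was not by mail, so no mail extension applies.
From December 28, 1992 through February 2, 1993 inclusive is 37 days; tolling adds 37 days: February 11, 1993 + 37 days = March 20, 1993.
From February 5, 1993 through February 8, 1993 inclusive is 4 days; tolling adds 4 days: March 20, 1993 + 4 days = March 24, 1993.
March 24, 1993 is a listed holiday. The next qualifying day is March 25, 1993.

March 25, 1993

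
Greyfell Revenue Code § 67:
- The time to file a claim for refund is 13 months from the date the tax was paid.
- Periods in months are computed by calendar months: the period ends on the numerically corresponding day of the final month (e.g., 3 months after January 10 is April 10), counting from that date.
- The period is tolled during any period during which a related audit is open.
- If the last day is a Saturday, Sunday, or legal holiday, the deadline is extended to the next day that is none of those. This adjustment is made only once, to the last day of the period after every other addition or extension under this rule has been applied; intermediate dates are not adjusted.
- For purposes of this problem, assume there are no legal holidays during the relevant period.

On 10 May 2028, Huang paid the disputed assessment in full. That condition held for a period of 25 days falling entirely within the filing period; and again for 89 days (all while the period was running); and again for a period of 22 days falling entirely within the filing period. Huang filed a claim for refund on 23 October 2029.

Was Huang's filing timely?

13 months after 10 May 2028 is June 10, 2029.
Tolling adds 25 days: June 10, 2029 + 25 days = July 5, 2029.
Tolling adds 89 days: July 5, 2029 + 89 days = October 2, 2029.
Tolling adds 22 days: October 2, 2029 + 22 days = October 24, 2029.
October 24, 2029 is a Wednesday and not a legal holiday, so no extension applies.
The deadline is October 24, 2029; the filing on October 23, 2029 is on or before that date.

Yes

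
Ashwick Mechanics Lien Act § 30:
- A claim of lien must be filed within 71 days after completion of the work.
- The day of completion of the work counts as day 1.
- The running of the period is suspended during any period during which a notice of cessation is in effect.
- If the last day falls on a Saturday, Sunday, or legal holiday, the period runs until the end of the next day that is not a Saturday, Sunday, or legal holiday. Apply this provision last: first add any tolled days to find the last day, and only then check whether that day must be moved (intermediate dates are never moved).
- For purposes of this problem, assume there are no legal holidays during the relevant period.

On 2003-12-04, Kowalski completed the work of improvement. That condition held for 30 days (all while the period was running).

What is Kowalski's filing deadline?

March 15, 2004

Counting 2003-12-04 as day 1, day 71 is February 12, 2004.
Tolling adds 30 days: February 12, 2004 + 30 days = March 13, 2004.
March 13, 2004 is Saturday; March 14, 2004 is Sunday. The next qualifying day is March 15, 2004.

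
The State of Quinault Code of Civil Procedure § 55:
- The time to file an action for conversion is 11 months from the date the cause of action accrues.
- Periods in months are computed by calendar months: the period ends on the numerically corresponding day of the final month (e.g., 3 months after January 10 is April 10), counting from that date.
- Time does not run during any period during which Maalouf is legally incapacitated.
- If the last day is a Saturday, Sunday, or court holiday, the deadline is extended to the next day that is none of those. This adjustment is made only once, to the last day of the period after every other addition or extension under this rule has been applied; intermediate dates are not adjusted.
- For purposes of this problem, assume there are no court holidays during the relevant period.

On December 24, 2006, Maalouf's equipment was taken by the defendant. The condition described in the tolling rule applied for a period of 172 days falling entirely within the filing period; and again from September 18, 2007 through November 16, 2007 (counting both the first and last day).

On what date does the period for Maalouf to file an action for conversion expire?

11 months after December 24, 2006 is November 24, 2007.
Tolling adds 172 days: November 24, 2007 + 172 days = May 14, 2008.
From September 18, 2007 through November 16, 2007 inclusive is 60 days; tolling adds 60 days: May 14, 2008 + 60 days = July 13, 2008.
July 13, 2008 is Sunday. The next qualifying day is July 14, 2008.

July 14, 2008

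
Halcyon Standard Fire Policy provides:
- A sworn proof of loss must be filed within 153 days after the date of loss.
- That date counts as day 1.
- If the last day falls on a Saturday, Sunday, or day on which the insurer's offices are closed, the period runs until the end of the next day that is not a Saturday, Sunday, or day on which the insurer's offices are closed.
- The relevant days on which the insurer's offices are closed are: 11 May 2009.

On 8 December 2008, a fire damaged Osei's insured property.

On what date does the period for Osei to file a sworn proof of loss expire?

May 12, 2009

Counting 8 December 2008 as day 1, day 153 is May 9, 2009.
May 9, 2009 is Saturday; May 10, 2009 is Sunday; May 11, 2009 is a listed holiday. The next qualifying day is May 12, 2009.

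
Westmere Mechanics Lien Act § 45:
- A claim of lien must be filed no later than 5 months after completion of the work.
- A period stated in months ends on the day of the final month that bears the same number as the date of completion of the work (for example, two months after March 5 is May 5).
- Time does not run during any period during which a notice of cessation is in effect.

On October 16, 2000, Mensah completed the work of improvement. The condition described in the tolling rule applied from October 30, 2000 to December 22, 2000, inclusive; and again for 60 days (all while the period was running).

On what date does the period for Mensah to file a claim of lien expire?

July 8, 2001

5 months after October 16, 2000 is March 16, 2001.
From October 30, 2000 through December 22, 2000 inclusive is 54 days; tolling adds 54 days: March 16, 2001 + 54 days = May 9, 2001.
Tolling adds 60 days: May 9, 2001 + 60 days = July 8, 2001.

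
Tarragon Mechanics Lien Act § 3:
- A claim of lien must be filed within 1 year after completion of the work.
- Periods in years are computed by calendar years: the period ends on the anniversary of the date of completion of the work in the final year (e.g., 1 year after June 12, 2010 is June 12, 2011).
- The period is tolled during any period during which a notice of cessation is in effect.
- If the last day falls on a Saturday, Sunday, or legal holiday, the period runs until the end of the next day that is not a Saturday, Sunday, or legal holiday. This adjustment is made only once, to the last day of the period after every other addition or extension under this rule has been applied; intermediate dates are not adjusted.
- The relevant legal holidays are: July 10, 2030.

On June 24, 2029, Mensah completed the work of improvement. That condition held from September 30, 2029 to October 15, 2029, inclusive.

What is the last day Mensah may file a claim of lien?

July 11, 2030

1 year after June 24, 2029 is June 24, 2030.
From September 30, 2029 through October 15, 2029 inclusive is 16 days; tolling adds 16 days: June 24, 2030 + 16 days = July 10, 2030.
July 10, 2030 is a listed holiday. The next qualifying day is July 11, 2030.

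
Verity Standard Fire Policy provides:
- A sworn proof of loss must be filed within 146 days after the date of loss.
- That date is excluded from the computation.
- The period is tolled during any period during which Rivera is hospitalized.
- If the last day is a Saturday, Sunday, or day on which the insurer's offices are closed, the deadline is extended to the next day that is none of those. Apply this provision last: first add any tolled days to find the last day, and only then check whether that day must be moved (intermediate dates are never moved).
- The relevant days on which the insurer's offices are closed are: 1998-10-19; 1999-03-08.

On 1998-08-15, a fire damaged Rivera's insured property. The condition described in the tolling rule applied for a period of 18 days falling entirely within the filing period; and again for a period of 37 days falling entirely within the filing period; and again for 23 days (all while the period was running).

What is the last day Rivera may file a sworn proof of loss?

March 29, 1999

146 days after 1998-08-15 is January 8, 1999.
Tolling adds 18 days: January 8, 1999 + 18 days = January 26, 1999.
Tolling adds 37 days: January 26, 1999 + 37 days = March 4, 1999.
Tolling adds 23 days: March 4, 1999 + 23 days = March 27, 1999.
March 27, 1999 is Saturday; March 28, 1999 is Sunday. The next qualifying day is March 29, 1999.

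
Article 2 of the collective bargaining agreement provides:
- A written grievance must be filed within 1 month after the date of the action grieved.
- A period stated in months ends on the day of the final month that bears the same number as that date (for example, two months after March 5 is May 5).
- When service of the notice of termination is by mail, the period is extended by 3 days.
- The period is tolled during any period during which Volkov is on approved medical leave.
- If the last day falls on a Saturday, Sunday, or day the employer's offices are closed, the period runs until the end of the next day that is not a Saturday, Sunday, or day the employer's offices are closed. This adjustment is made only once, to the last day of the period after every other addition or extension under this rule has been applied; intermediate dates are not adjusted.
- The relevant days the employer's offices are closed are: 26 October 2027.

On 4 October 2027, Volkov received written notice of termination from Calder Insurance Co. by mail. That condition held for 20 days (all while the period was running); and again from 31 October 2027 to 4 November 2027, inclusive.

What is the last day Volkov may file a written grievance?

December 2, 2027

1 month after 4 October 2027 is November 4, 2027.
Service was by mail, adding 3 days: November 4, 2027 + 3 days = November 7, 2027.
Tolling adds 20 days: November 7, 2027 + 20 days = November 27, 2027.
From October 31, 2027 through November 4, 2027 inclusive is 5 days; tolling adds 5 days: November 27, 2027 + 5 days = December 2, 2027.
December 2, 2027 is a Thursday and not a day the employer's offices are closed, so no extension applies.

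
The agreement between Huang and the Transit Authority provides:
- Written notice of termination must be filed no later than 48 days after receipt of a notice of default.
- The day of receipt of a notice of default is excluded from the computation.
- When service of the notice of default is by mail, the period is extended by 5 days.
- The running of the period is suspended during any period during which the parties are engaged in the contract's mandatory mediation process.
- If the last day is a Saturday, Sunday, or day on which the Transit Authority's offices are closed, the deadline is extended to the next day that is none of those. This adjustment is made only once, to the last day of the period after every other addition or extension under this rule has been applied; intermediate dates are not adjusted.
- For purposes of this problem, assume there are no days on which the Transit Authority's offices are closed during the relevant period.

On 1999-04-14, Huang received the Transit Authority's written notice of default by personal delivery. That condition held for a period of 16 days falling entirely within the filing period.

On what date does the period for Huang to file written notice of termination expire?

48 days after 1999-04-14 is June 1, 1999.
Service was not by mail, so no mail extension applies.
Tolling adds 16 days: June 1, 1999 + 16 days = June 17, 1999.
June 17, 1999 is a Thursday and not a day on which the Transit Authority's offices are closed, so no extension applies.

June 17, 1999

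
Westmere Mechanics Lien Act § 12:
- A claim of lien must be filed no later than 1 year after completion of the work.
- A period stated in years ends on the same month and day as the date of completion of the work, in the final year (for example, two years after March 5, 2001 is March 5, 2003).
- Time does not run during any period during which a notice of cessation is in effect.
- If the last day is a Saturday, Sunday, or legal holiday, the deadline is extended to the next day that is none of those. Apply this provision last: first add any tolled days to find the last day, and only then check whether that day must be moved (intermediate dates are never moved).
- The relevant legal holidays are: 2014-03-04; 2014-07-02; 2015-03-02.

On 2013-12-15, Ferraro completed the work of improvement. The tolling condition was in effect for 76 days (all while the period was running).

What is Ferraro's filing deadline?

March 3, 2015

1 year after 2013-12-15 is December 15, 2014.
Tolling adds 76 days: December 15, 2014 + 76 days = March 1, 2015.
March 1, 2015 is Sunday; March 2, 2015 is a listed holiday. The next qualifying day is March 3, 2015.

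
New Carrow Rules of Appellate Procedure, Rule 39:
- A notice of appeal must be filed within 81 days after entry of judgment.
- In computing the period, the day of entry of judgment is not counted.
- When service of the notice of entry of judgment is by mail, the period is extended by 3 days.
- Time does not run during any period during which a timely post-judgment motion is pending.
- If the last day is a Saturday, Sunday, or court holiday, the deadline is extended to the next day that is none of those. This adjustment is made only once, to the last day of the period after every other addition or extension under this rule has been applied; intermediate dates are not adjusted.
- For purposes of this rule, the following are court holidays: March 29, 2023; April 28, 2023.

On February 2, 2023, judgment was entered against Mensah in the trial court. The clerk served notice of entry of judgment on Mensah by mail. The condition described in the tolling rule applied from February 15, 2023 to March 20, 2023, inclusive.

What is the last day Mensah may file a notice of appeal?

May 31, 2023

81 days after February 2, 2023 is April 24, 2023.
Service was by mail, adding 3 days: April 24, 2023 + 3 days = April 27, 2023.
From February 15, 2023 through March 20, 2023 inclusive is 34 days; tolling adds 34 days: April 27, 2023 + 34 days = May 31, 2023.
May 31, 2023 is a Wednesday and not a court holiday, so no extension applies.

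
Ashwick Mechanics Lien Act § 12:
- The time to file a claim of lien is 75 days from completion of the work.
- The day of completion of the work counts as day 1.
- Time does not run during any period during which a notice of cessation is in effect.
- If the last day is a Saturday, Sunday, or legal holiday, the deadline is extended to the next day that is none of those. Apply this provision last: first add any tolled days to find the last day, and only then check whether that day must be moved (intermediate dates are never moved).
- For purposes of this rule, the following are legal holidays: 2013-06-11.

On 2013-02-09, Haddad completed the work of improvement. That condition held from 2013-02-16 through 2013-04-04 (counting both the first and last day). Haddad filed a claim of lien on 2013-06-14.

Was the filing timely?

Counting 2013-02-09 as day 1, day 75 is April 24, 2013.
From February 16, 2013 through April 4, 2013 inclusive is 48 days; tolling adds 48 days: April 24, 2013 + 48 days = June 11, 2013.
June 11, 2013 is a listed holiday. The next qualifying day is June 12, 2013.
The deadline is June 12, 2013; the filing on June 14, 2013 is after that date.

No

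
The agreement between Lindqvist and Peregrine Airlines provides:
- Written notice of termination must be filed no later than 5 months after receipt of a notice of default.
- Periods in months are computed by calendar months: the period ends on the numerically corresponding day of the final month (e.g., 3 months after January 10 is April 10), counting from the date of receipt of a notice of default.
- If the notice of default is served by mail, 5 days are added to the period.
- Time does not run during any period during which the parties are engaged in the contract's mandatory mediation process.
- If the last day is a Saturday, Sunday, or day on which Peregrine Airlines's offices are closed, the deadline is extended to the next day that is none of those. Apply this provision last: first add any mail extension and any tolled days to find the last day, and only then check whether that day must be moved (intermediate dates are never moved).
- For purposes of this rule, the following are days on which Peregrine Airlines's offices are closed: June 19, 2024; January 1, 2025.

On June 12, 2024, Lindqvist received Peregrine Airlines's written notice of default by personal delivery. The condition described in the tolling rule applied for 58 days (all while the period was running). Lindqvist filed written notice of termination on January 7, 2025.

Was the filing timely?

Yes

5 months after June 12, 2024 is November 12, 2024.
Service was not by mail, so no mail extension applies.
Tolling adds 58 days: November 12, 2024 + 58 days = January 9, 2025.
January 9, 2025 is a Thursday and not a day on which Peregrine Airlines's offices are closed, so no extension applies.
The deadline is January 9, 2025; the filing on January 7, 2025 is on or before that date.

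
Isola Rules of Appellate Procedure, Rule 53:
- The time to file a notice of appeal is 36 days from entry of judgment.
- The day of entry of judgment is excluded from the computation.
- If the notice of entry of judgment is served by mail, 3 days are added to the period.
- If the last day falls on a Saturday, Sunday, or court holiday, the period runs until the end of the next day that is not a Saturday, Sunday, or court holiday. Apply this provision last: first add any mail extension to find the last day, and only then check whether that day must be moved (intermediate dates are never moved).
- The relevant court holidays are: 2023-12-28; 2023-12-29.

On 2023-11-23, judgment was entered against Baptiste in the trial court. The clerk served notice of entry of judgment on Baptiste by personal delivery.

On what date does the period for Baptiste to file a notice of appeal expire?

36 days after 2023-11-23 is December 29, 2023.
Service was not by mail, so no mail extension applies.
December 29, 2023 is a listed holiday; December 30, 2023 is Saturday; December 31, 2023 is Sunday. The next qualifying day is January 1, 2024.

January 1, 2024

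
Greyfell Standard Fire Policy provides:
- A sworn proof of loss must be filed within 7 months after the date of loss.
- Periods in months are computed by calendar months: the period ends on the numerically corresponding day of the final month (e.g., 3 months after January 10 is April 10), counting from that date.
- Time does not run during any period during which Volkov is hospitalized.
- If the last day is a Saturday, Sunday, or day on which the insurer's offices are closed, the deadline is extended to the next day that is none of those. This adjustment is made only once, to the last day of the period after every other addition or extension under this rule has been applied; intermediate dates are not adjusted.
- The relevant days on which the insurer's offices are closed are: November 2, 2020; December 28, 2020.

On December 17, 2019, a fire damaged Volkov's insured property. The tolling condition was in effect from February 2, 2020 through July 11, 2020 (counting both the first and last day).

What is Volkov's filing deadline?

7 months after December 17, 2019 is July 17, 2020.
From February 2, 2020 through July 11, 2020 inclusive is 161 days; tolling adds 161 days: July 17, 2020 + 161 days = December 25, 2020.
December 25, 2020 is a Friday and not a day on which the insurer's offices are closed, so no extension applies.

December 25, 2020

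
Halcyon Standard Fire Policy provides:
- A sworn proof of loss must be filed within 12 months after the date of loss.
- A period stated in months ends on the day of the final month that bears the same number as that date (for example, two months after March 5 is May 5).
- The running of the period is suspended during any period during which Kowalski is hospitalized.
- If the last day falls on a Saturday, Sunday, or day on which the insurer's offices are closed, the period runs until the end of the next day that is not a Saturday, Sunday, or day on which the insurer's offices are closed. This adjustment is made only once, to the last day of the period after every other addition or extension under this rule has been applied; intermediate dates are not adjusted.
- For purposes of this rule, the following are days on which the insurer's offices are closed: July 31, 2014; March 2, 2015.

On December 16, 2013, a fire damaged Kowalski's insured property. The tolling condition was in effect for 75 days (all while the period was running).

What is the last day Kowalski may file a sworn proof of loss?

March 3, 2015

12 months after December 16, 2013 is December 16, 2014.
Tolling adds 75 days: December 16, 2014 + 75 days = March 1, 2015.
March 1, 2015 is Sunday; March 2, 2015 is a listed holiday. The next qualifying day is March 3, 2015.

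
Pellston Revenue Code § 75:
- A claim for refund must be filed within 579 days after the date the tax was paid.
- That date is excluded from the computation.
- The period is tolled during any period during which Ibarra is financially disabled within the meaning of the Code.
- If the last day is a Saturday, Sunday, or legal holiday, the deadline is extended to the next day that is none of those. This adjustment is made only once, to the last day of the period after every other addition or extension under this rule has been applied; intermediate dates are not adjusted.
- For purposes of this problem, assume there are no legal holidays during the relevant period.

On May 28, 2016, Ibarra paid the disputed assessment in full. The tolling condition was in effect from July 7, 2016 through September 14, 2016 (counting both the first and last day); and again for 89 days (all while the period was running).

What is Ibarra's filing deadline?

579 days after May 28, 2016 is December 28, 2017.
From July 7, 2016 through September 14, 2016 inclusive is 70 days; tolling adds 70 days: December 28, 2017 + 70 days = March 8, 2018.
Tolling adds 89 days: March 8, 2018 + 89 days = June 5, 2018.
June 5, 2018 is a Tuesday and not a legal holiday, so no extension applies.

June 5, 2018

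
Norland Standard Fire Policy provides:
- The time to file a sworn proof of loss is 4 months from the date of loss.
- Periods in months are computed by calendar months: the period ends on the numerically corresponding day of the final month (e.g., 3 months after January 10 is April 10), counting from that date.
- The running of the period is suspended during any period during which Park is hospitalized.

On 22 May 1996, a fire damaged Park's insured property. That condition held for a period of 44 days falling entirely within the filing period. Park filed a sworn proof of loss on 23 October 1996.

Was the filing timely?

4 months after 22 May 1996 is September 22, 1996.
Tolling adds 44 days: September 22, 1996 + 44 days = November 5, 1996.
The deadline is November 5, 1996; the filing on October 23, 1996 is on or before that date.

Yes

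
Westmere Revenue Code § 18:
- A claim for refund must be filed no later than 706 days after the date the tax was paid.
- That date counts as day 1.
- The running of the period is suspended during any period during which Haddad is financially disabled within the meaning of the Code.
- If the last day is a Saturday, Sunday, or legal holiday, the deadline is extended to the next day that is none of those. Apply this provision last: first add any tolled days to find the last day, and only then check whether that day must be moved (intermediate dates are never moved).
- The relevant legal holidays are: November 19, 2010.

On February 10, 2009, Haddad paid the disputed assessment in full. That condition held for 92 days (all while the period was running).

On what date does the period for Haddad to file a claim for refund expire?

April 18, 2011

Counting February 10, 2009 as day 1, day 706 is January 16, 2011.
Tolling adds 92 days: January 16, 2011 + 92 days = April 18, 2011.
April 18, 2011 is a Monday and not a legal holiday, so no extension applies.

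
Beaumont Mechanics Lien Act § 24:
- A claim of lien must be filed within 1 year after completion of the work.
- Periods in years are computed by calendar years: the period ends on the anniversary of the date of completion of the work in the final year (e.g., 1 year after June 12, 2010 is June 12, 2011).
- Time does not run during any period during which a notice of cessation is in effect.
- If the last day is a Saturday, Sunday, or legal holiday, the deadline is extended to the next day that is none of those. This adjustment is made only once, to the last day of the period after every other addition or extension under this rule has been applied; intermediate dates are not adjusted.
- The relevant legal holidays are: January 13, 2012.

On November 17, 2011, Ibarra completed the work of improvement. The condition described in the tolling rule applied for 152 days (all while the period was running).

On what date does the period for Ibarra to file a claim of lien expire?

1 year after November 17, 2011 is November 17, 2012.
Tolling adds 152 days: November 17, 2012 + 152 days = April 18, 2013.
April 18, 2013 is a Thursday and not a legal holiday, so no extension applies.

April 18, 2013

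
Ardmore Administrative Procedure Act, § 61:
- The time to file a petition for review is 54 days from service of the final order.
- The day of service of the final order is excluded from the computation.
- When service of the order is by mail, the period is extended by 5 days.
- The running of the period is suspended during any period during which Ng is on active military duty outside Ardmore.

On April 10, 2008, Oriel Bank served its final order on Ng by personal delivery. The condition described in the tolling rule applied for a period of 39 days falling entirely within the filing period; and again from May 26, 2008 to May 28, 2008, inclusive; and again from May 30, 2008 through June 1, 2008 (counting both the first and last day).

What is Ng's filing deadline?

54 days after April 10, 2008 is June 3, 2008.
Service was not by mail, so no mail extension applies.
Tolling adds 39 days: June 3, 2008 + 39 days = July 12, 2008.
From May 26, 2008 through May 28, 2008 inclusive is 3 days; tolling adds 3 days: July 12, 2008 + 3 days = July 15, 2008.
From May 30, 2008 through June 1, 2008 inclusive is 3 days; tolling adds 3 days: July 15, 2008 + 3 days = July 18, 2008.

July 18, 2008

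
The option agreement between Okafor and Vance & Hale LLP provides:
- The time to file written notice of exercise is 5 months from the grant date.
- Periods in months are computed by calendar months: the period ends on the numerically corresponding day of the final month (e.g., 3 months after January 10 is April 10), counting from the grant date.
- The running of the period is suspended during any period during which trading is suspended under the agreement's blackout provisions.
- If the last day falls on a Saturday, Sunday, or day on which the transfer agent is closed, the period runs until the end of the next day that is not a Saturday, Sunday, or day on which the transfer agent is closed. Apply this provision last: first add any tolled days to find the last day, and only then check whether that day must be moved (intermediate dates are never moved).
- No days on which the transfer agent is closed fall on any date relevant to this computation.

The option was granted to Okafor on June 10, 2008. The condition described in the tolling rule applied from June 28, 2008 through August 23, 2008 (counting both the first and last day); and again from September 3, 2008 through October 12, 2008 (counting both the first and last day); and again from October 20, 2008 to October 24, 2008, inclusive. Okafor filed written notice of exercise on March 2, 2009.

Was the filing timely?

5 months after June 10, 2008 is November 10, 2008.
From June 28, 2008 through August 23, 2008 inclusive is 57 days; tolling adds 57 days: November 10, 2008 + 57 days = January 6, 2009.
From September 3, 2008 through October 12, 2008 inclusive is 40 days; tolling adds 40 days: January 6, 2009 + 40 days = February 15, 2009.
From October 20, 2008 through October 24, 2008 inclusive is 5 days; tolling adds 5 days: February 15, 2009 + 5 days = February 20, 2009.
February 20, 2009 is a Friday and not a day on which the transfer agent is closed, so no extension applies.
The deadline is February 20, 2009; the filing on March 2, 2009 is after that date.

No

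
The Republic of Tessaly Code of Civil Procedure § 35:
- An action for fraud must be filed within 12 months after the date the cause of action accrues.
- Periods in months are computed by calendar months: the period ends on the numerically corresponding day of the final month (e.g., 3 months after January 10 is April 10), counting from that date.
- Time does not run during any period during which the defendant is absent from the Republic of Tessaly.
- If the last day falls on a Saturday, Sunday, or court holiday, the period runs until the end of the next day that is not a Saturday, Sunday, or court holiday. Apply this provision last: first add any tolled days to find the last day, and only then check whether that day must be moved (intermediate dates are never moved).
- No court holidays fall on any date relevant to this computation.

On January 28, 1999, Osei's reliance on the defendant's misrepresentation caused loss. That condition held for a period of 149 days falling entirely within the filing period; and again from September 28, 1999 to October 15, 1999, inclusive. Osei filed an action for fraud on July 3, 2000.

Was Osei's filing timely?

12 months after January 28, 1999 is January 28, 2000.
Tolling adds 149 days: January 28, 2000 + 149 days = June 25, 2000.
From September 28, 1999 through October 15, 1999 inclusive is 18 days; tolling adds 18 days: June 25, 2000 + 18 days = July 13, 2000.
July 13, 2000 is a Thursday and not a court holiday, so no extension applies.
The deadline is July 13, 2000; the filing on July 3, 2000 is on or before that date.

Yes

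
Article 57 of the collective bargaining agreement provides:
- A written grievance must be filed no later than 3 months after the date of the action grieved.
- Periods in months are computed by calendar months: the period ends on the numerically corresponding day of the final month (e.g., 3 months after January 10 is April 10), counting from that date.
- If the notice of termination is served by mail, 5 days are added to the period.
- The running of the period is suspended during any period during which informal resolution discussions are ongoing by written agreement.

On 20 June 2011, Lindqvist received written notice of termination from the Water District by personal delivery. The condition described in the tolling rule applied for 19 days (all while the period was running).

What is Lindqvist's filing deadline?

October 9, 2011

3 months after 20 June 2011 is September 20, 2011.
Service was not by mail, so no mail extension applies.
Tolling adds 19 days: September 20, 2011 + 19 days = October 9, 2011.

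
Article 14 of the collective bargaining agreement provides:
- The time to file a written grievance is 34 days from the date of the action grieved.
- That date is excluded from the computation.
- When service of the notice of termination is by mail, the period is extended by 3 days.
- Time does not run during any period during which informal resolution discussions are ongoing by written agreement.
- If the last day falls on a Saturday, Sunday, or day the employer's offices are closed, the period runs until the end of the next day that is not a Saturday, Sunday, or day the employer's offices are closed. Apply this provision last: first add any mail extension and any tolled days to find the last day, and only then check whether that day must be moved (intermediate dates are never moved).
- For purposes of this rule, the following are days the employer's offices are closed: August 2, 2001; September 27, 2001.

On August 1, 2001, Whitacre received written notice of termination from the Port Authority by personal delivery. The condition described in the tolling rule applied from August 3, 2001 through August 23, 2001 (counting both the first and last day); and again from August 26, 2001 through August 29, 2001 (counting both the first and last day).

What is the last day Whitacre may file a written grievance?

October 1, 2001

34 days after August 1, 2001 is September 4, 2001.
Service was not by mail, so no mail extension applies.
From August 3, 2001 through August 23, 2001 inclusive is 21 days; tolling adds 21 days: September 4, 2001 + 21 days = September 25, 2001.
From August 26, 2001 through August 29, 2001 inclusive is 4 days; tolling adds 4 days: September 25, 2001 + 4 days = September 29, 2001.
September 29, 2001 is Saturday; September 30, 2001 is Sunday. The next qualifying day is October 1, 2001.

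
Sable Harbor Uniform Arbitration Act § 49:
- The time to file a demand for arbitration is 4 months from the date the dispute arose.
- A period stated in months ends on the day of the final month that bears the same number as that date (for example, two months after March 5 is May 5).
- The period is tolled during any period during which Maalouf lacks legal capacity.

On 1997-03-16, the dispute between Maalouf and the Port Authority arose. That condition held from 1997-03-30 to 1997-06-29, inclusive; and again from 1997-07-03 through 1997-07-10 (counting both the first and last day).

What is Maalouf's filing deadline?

October 24, 1997

4 months after 1997-03-16 is July 16, 1997.
From March 30, 1997 through June 29, 1997 inclusive is 92 days; tolling adds 92 days: July 16, 1997 + 92 days = October 16, 1997.
From July 3, 1997 through July 10, 1997 inclusive is 8 days; tolling adds 8 days: October 16, 1997 + 8 days = October 24, 1997.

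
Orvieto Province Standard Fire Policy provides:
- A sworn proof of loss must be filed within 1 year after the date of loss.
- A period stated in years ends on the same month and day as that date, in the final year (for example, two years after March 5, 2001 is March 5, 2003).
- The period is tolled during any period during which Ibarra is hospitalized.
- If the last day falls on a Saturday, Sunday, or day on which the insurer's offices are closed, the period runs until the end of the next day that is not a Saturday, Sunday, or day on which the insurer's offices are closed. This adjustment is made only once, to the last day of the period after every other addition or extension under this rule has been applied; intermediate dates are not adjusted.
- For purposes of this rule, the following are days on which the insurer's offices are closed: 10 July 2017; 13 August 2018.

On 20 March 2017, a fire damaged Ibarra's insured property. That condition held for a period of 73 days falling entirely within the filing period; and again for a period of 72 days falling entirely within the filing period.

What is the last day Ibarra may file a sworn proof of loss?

1 year after 20 March 2017 is March 20, 2018.
Tolling adds 73 days: March 20, 2018 + 73 days = June 1, 2018.
Tolling adds 72 days: June 1, 2018 + 72 days = August 12, 2018.
August 12, 2018 is Sunday; August 13, 2018 is a listed holiday. The next qualifying day is August 14, 2018.

August 14, 2018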